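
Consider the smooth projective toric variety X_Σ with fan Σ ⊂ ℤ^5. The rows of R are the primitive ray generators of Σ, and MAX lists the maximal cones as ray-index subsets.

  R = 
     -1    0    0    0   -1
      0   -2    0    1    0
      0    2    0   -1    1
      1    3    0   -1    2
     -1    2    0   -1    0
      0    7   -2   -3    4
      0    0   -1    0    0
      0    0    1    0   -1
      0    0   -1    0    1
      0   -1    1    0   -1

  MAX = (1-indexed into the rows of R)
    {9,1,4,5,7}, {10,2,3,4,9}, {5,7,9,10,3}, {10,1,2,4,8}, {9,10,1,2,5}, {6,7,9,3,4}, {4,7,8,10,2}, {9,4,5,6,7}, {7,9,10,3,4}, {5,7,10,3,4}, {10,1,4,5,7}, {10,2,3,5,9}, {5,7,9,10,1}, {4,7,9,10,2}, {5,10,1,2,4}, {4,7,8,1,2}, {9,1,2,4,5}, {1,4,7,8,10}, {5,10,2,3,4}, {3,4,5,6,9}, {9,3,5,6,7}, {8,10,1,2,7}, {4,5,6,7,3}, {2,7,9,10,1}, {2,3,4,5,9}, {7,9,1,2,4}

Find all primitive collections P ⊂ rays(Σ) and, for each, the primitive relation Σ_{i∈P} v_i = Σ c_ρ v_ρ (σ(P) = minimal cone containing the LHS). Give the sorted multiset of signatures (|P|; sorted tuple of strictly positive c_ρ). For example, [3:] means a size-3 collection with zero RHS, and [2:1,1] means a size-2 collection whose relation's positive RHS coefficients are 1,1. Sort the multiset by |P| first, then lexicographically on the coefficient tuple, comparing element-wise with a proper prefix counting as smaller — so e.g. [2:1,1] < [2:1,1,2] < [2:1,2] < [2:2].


Primitive collections (14):

  P={8,9}:  v_{8} + v_{9} = 0  ⟹  sig = [2:]
  P={1,3}:  v_{1} + v_{3} = v_{5}  ⟹  sig = [2:1]
  P={3,8}:  v_{3} + v_{8} = v_{1} + v_{4} + v_{10}  ⟹  sig = [2:1,1,1]
  P={6,8}:  v_{6} + v_{8} = v_{3} + v_{4} + v_{5} + v_{7}  ⟹  sig = [2:1,1,1,1]
  P={1,6}:  v_{1} + v_{6} = v_{4} + 2·v_{5} + v_{7} + v_{9}  ⟹  sig = [2:1,1,1,2]
  P={2,6}:  v_{2} + v_{6} = v_{4} + v_{5} + 2·v_{9}  ⟹  sig = [2:1,1,2]
  P={5,8}:  v_{5} + v_{8} = 2·v_{1} + v_{4} + v_{10}  ⟹  sig = [2:1,1,2]
  P={6,10}:  v_{6} + v_{10} = 3·v_{3} + v_{7}  ⟹  sig = [2:1,3]
  P={2,3,7}:  v_{2} + v_{3} + v_{7} = v_{9}  ⟹  sig = [3:1]
  P={2,5,7}:  v_{2} + v_{5} + v_{7} = v_{1} + v_{9}  ⟹  sig = [3:1,1]
  P={1,4,9,10}:  v_{1} + v_{4} + v_{9} + v_{10} = v_{3}  ⟹  sig = [4:1]
  P={4,5,9,10}:  v_{4} + v_{5} + v_{9} + v_{10} = 2·v_{3}  ⟹  sig = [4:2]
  P={1,2,4,7,10}:  v_{1} + v_{2} + v_{4} + v_{7} + v_{10} = 0  ⟹  sig = [5:]
  P={3,4,5,7,9}:  v_{3} + v_{4} + v_{5} + v_{7} + v_{9} = v_{6}  ⟹  sig = [5:1]

so the primitive-relation signature multiset is
[[2:], [2:1], [2:1,1,1], [2:1,1,1,1], [2:1,1,1,2], [2:1,1,2], [2:1,1,2], [2:1,3], [3:1], [3:1,1], [4:1], [4:2], [5:], [5:1]]


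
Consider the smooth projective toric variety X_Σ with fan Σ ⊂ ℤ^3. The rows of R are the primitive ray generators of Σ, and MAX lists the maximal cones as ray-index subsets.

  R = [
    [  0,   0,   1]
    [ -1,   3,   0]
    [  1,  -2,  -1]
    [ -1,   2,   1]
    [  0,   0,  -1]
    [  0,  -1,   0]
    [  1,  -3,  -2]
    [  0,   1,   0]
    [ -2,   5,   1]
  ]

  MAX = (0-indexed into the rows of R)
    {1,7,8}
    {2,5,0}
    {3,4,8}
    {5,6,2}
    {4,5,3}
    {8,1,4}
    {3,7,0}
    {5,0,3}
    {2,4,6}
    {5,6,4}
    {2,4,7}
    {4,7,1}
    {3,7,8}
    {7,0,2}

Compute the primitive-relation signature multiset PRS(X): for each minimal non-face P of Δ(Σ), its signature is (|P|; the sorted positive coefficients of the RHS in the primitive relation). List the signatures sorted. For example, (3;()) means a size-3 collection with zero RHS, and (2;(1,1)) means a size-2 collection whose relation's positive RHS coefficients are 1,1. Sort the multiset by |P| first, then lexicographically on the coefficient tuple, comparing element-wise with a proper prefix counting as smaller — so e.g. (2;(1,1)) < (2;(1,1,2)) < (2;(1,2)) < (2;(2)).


Primitive collections (18):

  {0,4}:  v_{0} + v_{4} = 0 ; sig = (2;())
  {2,3}:  v_{2} + v_{3} = 0 ; sig = (2;())
  {5,7}:  v_{5} + v_{7} = 0 ; sig = (2;())
  {1,3}:  v_{1} + v_{3} = v_{8} ; sig = (2;(1))
  {2,8}:  v_{2} + v_{8} = v_{1} ; sig = (2;(1))
  {0,1}:  v_{0} + v_{1} = v_{3} + v_{7} ; sig = (2;(1,1))
  {0,6}:  v_{0} + v_{6} = v_{2} + v_{5} ; sig = (2;(1,1))
  {1,2}:  v_{1} + v_{2} = v_{4} + v_{7} ; sig = (2;(1,1))
  {1,5}:  v_{1} + v_{5} = v_{3} + v_{4} ; sig = (2;(1,1))
  {3,6}:  v_{3} + v_{6} = v_{4} + v_{5} ; sig = (2;(1,1))
  {6,7}:  v_{6} + v_{7} = v_{2} + v_{4} ; sig = (2;(1,1))
  {0,8}:  v_{0} + v_{8} = 2·v_{3} + v_{7} ; sig = (2;(1,2))
  {5,8}:  v_{5} + v_{8} = 2·v_{3} + v_{4} ; sig = (2;(1,2))
  {6,8}:  v_{6} + v_{8} = v_{3} + 2·v_{4} ; sig = (2;(1,2))
  {1,6}:  v_{1} + v_{6} = 2·v_{4} ; sig = (2;(2))
  {2,4,5}:  v_{2} + v_{4} + v_{5} = v_{6} ; sig = (3;(1))
  {3,4,7}:  v_{3} + v_{4} + v_{7} = v_{1} ; sig = (3;(1))
  {4,7,8}:  v_{4} + v_{7} + v_{8} = 2·v_{1} ; sig = (3;(2))

Sorted signature multiset PRS(X):
[(2;()), (2;()), (2;()), (2;(1)), (2;(1)), (2;(1,1)), (2;(1,1)), (2;(1,1)), (2;(1,1)), (2;(1,1)), (2;(1,1)), (2;(1,2)), (2;(1,2)), (2;(1,2)), (2;(2)), (3;(1)), (3;(1)), (3;(2))]


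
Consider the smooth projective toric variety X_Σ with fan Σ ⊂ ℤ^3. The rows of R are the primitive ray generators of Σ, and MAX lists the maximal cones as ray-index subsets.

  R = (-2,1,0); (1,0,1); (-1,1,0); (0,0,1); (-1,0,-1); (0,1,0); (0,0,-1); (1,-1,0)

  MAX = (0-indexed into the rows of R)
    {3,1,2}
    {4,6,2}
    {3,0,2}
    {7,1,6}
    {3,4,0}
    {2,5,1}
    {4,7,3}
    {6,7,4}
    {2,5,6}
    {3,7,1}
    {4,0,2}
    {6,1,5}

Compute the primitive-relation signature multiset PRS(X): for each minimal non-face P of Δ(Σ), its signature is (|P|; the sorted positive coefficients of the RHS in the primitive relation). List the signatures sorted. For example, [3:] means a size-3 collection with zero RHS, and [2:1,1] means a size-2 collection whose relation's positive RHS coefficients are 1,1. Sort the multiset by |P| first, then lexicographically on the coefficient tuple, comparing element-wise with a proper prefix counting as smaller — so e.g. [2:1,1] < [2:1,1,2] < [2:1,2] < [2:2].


Primitive collections (12):

  P={1,4}:  v_{1} + v_{4} = 0  ⇒ sig = [2:]
  P={2,7}:  v_{2} + v_{7} = 0  ⇒ sig = [2:]
  P={3,6}:  v_{3} + v_{6} = 0  ⇒ sig = [2:]
  P={0,1}:  v_{0} + v_{1} = v_{2} + v_{3}  ⇒ sig = [2:1,1]
  P={0,6}:  v_{0} + v_{6} = v_{2} + v_{4}  ⇒ sig = [2:1,1]
  P={0,7}:  v_{0} + v_{7} = v_{3} + v_{4}  ⇒ sig = [2:1,1]
  P={3,5}:  v_{3} + v_{5} = v_{1} + v_{2}  ⇒ sig = [2:1,1]
  P={4,5}:  v_{4} + v_{5} = v_{2} + v_{6}  ⇒ sig = [2:1,1]
  P={5,7}:  v_{5} + v_{7} = v_{1} + v_{6}  ⇒ sig = [2:1,1]
  P={0,5}:  v_{0} + v_{5} = 2·v_{2}  ⇒ sig = [2:2]
  P={1,2,6}:  v_{1} + v_{2} + v_{6} = v_{5}  ⇒ sig = [3:1]
  P={2,3,4}:  v_{2} + v_{3} + v_{4} = v_{0}  ⇒ sig = [3:1]

Hence PRS(X_Σ) =
    |P|=2: 10 collections, coeffs (), (), (), (1,1), (1,1), (1,1), (1,1), (1,1), (1,1), (2)
    |P|=3: 2 collections, coeffs (1), (1)


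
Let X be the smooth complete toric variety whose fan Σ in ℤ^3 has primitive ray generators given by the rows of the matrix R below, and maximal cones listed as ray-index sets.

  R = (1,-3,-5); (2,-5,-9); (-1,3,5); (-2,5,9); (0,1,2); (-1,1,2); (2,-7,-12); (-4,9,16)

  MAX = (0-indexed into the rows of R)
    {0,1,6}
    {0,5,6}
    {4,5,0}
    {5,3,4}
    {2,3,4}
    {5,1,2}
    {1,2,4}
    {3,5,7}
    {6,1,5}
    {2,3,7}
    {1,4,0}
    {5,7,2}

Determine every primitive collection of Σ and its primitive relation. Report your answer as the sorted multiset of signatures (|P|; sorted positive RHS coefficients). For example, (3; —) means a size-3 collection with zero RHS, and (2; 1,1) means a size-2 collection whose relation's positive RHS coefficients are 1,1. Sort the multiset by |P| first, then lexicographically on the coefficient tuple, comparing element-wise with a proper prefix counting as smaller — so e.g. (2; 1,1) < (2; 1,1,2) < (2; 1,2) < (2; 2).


The 14 primitive collections of Σ (r=8, n=3):

  • {0,2}:  v_{0} + v_{2} = 0  ⇒ sig = (2; —)
  • {1,3}:  v_{1} + v_{3} = 0  ⇒ sig = (2; —)
  • {0,3}:  v_{0} + v_{3} = v_{4} + v_{5}  ⇒ sig = (2; 1,1)
  • {0,7}:  v_{0} + v_{7} = v_{3} + v_{5}  ⇒ sig = (2; 1,1)
  • {1,7}:  v_{1} + v_{7} = v_{2} + v_{5}  ⇒ sig = (2; 1,1)
  • {2,6}:  v_{2} + v_{6} = v_{1} + v_{5}  ⇒ sig = (2; 1,1)
  • {3,6}:  v_{3} + v_{6} = v_{0} + v_{5}  ⇒ sig = (2; 1,1)
  • {4,6}:  v_{4} + v_{6} = 2·v_{0}  ⇒ sig = (2; 2)
  • {4,7}:  v_{4} + v_{7} = 2·v_{3}  ⇒ sig = (2; 2)
  • {6,7}:  v_{6} + v_{7} = 2·v_{5}  ⇒ sig = (2; 2)
  • {0,1,5}:  v_{0} + v_{1} + v_{5} = v_{6}  ⇒ sig = (3; 1)
  • {1,4,5}:  v_{1} + v_{4} + v_{5} = v_{0}  ⇒ sig = (3; 1)
  • {2,3,5}:  v_{2} + v_{3} + v_{5} = v_{7}  ⇒ sig = (3; 1)
  • {2,4,5}:  v_{2} + v_{4} + v_{5} = v_{3}  ⇒ sig = (3; 1)

so the primitive-relation signature multiset is
{ (2; —) ×2,  (2; 1,1) ×5,  (2; 2) ×3,  (3; 1) ×4 }


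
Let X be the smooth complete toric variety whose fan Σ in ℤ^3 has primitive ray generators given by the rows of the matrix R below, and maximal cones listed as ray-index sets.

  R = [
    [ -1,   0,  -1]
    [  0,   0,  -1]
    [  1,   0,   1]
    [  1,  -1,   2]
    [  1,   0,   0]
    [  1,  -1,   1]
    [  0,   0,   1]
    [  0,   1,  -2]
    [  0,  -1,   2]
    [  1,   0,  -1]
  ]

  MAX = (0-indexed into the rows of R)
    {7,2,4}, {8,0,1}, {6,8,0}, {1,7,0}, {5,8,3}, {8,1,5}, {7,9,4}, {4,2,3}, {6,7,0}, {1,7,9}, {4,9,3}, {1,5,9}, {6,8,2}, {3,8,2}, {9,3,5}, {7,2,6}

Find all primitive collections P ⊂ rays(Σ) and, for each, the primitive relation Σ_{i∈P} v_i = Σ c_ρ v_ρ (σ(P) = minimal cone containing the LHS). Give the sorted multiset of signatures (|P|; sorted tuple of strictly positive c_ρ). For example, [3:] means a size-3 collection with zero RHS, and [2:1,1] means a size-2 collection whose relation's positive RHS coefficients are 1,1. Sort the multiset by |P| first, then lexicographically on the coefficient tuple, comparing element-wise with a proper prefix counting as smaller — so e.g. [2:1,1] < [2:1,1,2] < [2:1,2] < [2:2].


Σ has 21 primitive collections:

  P={0,2}:  v_{0} + v_{2} = 0 ; sig = [2:]
  P={1,6}:  v_{1} + v_{6} = 0 ; sig = [2:]
  P={7,8}:  v_{7} + v_{8} = 0 ; sig = [2:]
  P={0,4}:  v_{0} + v_{4} = v_{1} ; sig = [2:1]
  P={1,2}:  v_{1} + v_{2} = v_{4} ; sig = [2:1]
  P={1,3}:  v_{1} + v_{3} = v_{5} ; sig = [2:1]
  P={1,4}:  v_{1} + v_{4} = v_{9} ; sig = [2:1]
  P={3,7}:  v_{3} + v_{7} = v_{4} ; sig = [2:1]
  P={4,6}:  v_{4} + v_{6} = v_{2} ; sig = [2:1]
  P={4,8}:  v_{4} + v_{8} = v_{3} ; sig = [2:1]
  P={5,6}:  v_{5} + v_{6} = v_{3} ; sig = [2:1]
  P={5,7}:  v_{5} + v_{7} = v_{9} ; sig = [2:1]
  P={6,9}:  v_{6} + v_{9} = v_{4} ; sig = [2:1]
  P={8,9}:  v_{8} + v_{9} = v_{5} ; sig = [2:1]
  P={0,3}:  v_{0} + v_{3} = v_{1} + v_{8} ; sig = [2:1,1]
  P={2,5}:  v_{2} + v_{5} = v_{3} + v_{4} ; sig = [2:1,1]
  P={3,6}:  v_{3} + v_{6} = v_{2} + v_{8} ; sig = [2:1,1]
  P={4,5}:  v_{4} + v_{5} = v_{3} + v_{9} ; sig = [2:1,1]
  P={0,5}:  v_{0} + v_{5} = 2·v_{1} + v_{8} ; sig = [2:1,2]
  P={0,9}:  v_{0} + v_{9} = 2·v_{1} ; sig = [2:2]
  P={2,9}:  v_{2} + v_{9} = 2·v_{4} ; sig = [2:2]

so the primitive-relation signature multiset is
    [2:]
    [2:]
    [2:]
    [2:1]
    [2:1]
    [2:1]
    [2:1]
    [2:1]
    [2:1]
    [2:1]
    [2:1]
    [2:1]
    [2:1]
    [2:1]
    [2:1,1]
    [2:1,1]
    [2:1,1]
    [2:1,1]
    [2:1,2]
    [2:2]
    [2:2]


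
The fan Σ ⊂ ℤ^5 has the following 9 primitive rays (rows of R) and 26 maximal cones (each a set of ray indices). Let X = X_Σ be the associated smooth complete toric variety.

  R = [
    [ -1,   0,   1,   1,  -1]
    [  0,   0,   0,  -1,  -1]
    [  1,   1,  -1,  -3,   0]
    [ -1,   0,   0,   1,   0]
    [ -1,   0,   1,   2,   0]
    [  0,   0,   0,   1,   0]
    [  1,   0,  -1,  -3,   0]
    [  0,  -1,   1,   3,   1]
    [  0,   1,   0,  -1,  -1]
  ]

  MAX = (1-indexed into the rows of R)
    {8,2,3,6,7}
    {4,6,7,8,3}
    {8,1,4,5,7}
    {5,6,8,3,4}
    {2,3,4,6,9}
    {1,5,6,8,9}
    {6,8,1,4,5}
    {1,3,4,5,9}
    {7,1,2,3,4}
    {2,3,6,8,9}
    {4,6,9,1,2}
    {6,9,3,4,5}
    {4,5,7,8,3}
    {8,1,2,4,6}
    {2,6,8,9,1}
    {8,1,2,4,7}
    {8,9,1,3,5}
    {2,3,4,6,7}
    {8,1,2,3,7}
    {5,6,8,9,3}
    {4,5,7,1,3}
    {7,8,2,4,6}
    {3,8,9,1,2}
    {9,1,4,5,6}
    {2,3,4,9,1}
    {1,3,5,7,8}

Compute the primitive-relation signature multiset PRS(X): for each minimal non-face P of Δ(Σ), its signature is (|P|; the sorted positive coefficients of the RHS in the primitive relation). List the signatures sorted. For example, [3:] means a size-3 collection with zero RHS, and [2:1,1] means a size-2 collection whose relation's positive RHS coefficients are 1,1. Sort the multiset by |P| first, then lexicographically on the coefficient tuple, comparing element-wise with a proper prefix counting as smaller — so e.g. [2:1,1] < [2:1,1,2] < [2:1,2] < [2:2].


Σ has 8 primitive collections:

  {2,5}:  v_{2} + v_{5} = v_{1} ; sig = [2:1]
  {7,9}:  v_{7} + v_{9} = v_{2} + v_{3} ; sig = [2:1,1]
  {5,6,7}:  v_{5} + v_{6} + v_{7} = 0 ; sig = [3:]
  {1,3,6}:  v_{1} + v_{3} + v_{6} = v_{9} ; sig = [3:1]
  {1,6,7}:  v_{1} + v_{6} + v_{7} = v_{2} ; sig = [3:1]
  {4,8,9}:  v_{4} + v_{8} + v_{9} = v_{5} + v_{6} ; sig = [3:1,1]
  {2,3,4,8}:  v_{2} + v_{3} + v_{4} + v_{8} = 0 ; sig = [4:]
  {1,3,4,8}:  v_{1} + v_{3} + v_{4} + v_{8} = v_{5} ; sig = [4:1]

Hence PRS(X_Σ) =
{ [2:1],  [2:1,1],  [3:],  [3:1] ×2,  [3:1,1],  [4:],  [4:1] }


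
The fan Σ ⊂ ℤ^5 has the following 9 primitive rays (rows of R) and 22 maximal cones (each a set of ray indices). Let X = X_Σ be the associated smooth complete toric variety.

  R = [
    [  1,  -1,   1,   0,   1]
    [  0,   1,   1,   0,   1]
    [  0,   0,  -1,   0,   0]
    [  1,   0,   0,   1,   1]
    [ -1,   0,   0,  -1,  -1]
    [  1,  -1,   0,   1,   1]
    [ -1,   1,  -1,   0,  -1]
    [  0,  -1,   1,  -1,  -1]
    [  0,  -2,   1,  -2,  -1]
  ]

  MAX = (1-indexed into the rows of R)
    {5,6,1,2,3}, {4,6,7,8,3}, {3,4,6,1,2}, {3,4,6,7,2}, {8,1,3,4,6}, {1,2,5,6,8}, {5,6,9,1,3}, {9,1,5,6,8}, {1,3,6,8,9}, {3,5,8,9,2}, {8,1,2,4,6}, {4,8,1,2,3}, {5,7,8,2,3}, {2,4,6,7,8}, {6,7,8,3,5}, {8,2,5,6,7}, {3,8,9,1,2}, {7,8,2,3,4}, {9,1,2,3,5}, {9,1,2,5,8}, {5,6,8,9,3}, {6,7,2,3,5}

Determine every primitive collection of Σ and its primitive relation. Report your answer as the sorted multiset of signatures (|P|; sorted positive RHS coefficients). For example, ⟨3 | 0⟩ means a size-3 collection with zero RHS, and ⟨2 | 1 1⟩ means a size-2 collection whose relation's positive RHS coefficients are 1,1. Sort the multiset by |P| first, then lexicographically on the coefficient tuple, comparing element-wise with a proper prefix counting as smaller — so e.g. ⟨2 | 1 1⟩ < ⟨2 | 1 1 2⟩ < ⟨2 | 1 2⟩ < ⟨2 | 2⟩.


Δ(Σ) — 9 vertices, 7 min non-faces:

  P = {1,7}:  v_{1} + v_{7} = 0  so sig = ⟨2 | 0⟩
  P = {4,5}:  v_{4} + v_{5} = 0  so sig = ⟨2 | 0⟩
  P = {4,9}:  v_{4} + v_{9} = v_{1} + v_{3} + v_{8}  so sig = ⟨2 | 1 1 1⟩
  P = {7,9}:  v_{7} + v_{9} = v_{3} + v_{5} + v_{8}  so sig = ⟨2 | 1 1 1⟩
  P = {2,6,9}:  v_{2} + v_{6} + v_{9} = 2·v_{1} + v_{5}  so sig = ⟨3 | 1 2⟩
  P = {1,3,5,8}:  v_{1} + v_{3} + v_{5} + v_{8} = v_{9}  so sig = ⟨4 | 1⟩
  P = {2,3,6,8}:  v_{2} + v_{3} + v_{6} + v_{8} = v_{1}  so sig = ⟨4 | 1⟩

Signatures (|P|; sorted positive RHS coefficients), sorted:
[⟨2 | 0⟩, ⟨2 | 0⟩, ⟨2 | 1 1 1⟩, ⟨2 | 1 1 1⟩, ⟨3 | 1 2⟩, ⟨4 | 1⟩, ⟨4 | 1⟩]


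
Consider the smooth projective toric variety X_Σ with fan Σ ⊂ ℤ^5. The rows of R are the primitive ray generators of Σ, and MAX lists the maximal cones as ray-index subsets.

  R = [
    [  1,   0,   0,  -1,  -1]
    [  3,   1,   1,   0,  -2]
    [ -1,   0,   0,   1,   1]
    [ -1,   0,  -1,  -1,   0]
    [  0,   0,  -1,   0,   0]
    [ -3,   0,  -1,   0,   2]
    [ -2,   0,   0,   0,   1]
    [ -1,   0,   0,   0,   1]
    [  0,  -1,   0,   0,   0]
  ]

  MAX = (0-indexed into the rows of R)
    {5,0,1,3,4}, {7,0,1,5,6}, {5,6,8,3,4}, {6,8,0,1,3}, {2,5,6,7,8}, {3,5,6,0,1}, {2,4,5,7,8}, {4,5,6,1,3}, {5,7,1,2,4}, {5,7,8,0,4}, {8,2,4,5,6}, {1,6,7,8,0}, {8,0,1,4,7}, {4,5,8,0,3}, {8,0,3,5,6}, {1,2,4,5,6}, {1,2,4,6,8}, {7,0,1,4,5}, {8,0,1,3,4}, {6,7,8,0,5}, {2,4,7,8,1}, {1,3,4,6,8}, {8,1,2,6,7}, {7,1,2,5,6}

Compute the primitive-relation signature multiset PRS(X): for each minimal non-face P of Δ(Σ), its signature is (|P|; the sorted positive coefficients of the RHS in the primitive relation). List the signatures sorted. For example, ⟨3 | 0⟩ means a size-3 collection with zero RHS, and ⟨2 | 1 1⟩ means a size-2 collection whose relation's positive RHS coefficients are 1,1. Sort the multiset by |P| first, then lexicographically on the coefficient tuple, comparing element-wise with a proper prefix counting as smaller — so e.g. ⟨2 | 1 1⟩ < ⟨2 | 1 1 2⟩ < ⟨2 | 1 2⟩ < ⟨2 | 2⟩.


|primitive collections| = 6. Relations:

  {0,2}:  v_{0} + v_{2} = 0 — sig = ⟨2 | 0⟩
  {2,3}:  v_{2} + v_{3} = v_{4} + v_{6} — sig = ⟨2 | 1 1⟩
  {3,7}:  v_{3} + v_{7} = v_{0} + v_{5} — sig = ⟨2 | 1 1⟩
  {1,5,8}:  v_{1} + v_{5} + v_{8} = 0 — sig = ⟨3 | 0⟩
  {0,4,6}:  v_{0} + v_{4} + v_{6} = v_{3} — sig = ⟨3 | 1⟩
  {4,6,7}:  v_{4} + v_{6} + v_{7} = v_{5} — sig = ⟨3 | 1⟩

Hence PRS(X_Σ) =
    ⟨2 | 0⟩
    ⟨2 | 1 1⟩
    ⟨2 | 1 1⟩
    ⟨3 | 0⟩
    ⟨3 | 1⟩
    ⟨3 | 1⟩


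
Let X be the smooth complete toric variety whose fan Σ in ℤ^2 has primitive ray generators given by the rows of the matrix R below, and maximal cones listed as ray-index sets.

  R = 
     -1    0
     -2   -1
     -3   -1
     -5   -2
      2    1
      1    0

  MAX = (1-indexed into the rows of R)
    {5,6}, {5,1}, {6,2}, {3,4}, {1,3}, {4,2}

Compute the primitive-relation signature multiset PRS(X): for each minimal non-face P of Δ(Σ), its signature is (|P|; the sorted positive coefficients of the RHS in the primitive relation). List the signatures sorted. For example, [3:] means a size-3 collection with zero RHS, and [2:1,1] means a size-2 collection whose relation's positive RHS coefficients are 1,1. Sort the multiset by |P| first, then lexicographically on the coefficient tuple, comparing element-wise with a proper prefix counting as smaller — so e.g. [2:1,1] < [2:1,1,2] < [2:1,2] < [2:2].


Σ has 9 primitive collections:

  • {1,6}:  v_{1} + v_{6} = 0  ⇒ sig = [2:]
  • {2,5}:  v_{2} + v_{5} = 0  ⇒ sig = [2:]
  • {1,2}:  v_{1} + v_{2} = v_{3}  ⇒ sig = [2:1]
  • {2,3}:  v_{2} + v_{3} = v_{4}  ⇒ sig = [2:1]
  • {3,5}:  v_{3} + v_{5} = v_{1}  ⇒ sig = [2:1]
  • {3,6}:  v_{3} + v_{6} = v_{2}  ⇒ sig = [2:1]
  • {4,5}:  v_{4} + v_{5} = v_{3}  ⇒ sig = [2:1]
  • {1,4}:  v_{1} + v_{4} = 2·v_{3}  ⇒ sig = [2:2]
  • {4,6}:  v_{4} + v_{6} = 2·v_{2}  ⇒ sig = [2:2]

Hence PRS(X_Σ) =
[[2:], [2:], [2:1], [2:1], [2:1], [2:1], [2:1], [2:2], [2:2]]


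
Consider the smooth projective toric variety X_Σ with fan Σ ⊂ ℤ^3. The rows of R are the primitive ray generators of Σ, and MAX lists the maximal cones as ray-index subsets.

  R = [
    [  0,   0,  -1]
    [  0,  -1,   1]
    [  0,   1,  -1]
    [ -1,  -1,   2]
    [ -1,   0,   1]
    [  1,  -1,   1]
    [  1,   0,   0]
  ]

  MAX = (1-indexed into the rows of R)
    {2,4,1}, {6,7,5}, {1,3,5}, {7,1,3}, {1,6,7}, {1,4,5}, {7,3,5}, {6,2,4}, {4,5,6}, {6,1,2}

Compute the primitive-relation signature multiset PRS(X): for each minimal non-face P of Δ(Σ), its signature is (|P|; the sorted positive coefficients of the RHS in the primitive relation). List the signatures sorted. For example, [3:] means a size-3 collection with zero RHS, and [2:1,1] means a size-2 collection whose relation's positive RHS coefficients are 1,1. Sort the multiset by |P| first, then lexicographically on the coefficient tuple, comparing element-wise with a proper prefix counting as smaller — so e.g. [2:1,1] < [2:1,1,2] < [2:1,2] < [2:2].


9 minimal non-faces of Δ(Σ) (on 7 rays):

  • {2,3}:  v_{2} + v_{3} = 0  ⇒ sig = [2:]
  • {2,5}:  v_{2} + v_{5} = v_{4}  ⇒ sig = [2:1]
  • {2,7}:  v_{2} + v_{7} = v_{6}  ⇒ sig = [2:1]
  • {3,4}:  v_{3} + v_{4} = v_{5}  ⇒ sig = [2:1]
  • {3,6}:  v_{3} + v_{6} = v_{7}  ⇒ sig = [2:1]
  • {4,7}:  v_{4} + v_{7} = v_{5} + v_{6}  ⇒ sig = [2:1,1]
  • {1,5,7}:  v_{1} + v_{5} + v_{7} = 0  ⇒ sig = [3:]
  • {1,5,6}:  v_{1} + v_{5} + v_{6} = v_{2}  ⇒ sig = [3:1]
  • {1,4,6}:  v_{1} + v_{4} + v_{6} = 2·v_{2}  ⇒ sig = [3:2]

Sorted signature multiset PRS(X):
[[2:], [2:1], [2:1], [2:1], [2:1], [2:1,1], [3:], [3:1], [3:2]]


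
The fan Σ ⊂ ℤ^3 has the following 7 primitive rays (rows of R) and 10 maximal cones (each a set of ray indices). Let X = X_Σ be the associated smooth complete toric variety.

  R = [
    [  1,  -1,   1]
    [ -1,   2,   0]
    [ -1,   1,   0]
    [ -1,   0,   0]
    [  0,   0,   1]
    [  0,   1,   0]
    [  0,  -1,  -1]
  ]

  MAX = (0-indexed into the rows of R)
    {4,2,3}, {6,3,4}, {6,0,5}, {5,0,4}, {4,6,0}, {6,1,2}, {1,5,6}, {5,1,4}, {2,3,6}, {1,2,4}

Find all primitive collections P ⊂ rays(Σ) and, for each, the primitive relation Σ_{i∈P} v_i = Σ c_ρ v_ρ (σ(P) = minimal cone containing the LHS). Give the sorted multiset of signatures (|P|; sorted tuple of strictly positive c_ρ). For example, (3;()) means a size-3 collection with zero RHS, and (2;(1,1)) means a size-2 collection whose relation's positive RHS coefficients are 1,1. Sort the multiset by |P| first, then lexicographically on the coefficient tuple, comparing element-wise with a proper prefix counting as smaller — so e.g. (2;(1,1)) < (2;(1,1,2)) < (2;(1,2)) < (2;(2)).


9 minimal non-faces of Δ(Σ) (on 7 rays):

  P={0,2}:  v_{0} + v_{2} = v_{4} ; sig = (2;(1))
  P={2,5}:  v_{2} + v_{5} = v_{1} ; sig = (2;(1))
  P={3,5}:  v_{3} + v_{5} = v_{2} ; sig = (2;(1))
  P={0,1}:  v_{0} + v_{1} = v_{4} + v_{5} ; sig = (2;(1,1))
  P={0,3}:  v_{0} + v_{3} = 2·v_{4} + v_{6} ; sig = (2;(1,2))
  P={1,3}:  v_{1} + v_{3} = 2·v_{2} ; sig = (2;(2))
  P={4,5,6}:  v_{4} + v_{5} + v_{6} = 0 ; sig = (3;())
  P={1,4,6}:  v_{1} + v_{4} + v_{6} = v_{2} ; sig = (3;(1))
  P={2,4,6}:  v_{2} + v_{4} + v_{6} = v_{3} ; sig = (3;(1))

Signatures (|P|; sorted positive RHS coefficients), sorted:
    (2;(1))
    (2;(1))
    (2;(1))
    (2;(1,1))
    (2;(1,2))
    (2;(2))
    (3;())
    (3;(1))
    (3;(1))


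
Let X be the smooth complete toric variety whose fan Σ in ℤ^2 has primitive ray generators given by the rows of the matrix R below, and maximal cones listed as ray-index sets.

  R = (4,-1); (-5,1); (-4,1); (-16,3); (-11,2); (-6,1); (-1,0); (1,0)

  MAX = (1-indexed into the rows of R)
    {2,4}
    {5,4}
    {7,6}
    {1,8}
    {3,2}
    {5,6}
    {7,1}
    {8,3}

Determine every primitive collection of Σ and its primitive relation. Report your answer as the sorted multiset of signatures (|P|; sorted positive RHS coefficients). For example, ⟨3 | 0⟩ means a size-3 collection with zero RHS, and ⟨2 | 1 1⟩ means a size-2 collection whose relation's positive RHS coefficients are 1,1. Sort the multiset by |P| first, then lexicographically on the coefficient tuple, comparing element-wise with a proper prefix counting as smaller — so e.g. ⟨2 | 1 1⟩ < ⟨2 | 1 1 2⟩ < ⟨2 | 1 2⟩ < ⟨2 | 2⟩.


|primitive collections| = 20. Relations:

  • {1,3}:  v_{1} + v_{3} = 0  ⟹  sig = ⟨2 | 0⟩
  • {7,8}:  v_{7} + v_{8} = 0  ⟹  sig = ⟨2 | 0⟩
  • {1,2}:  v_{1} + v_{2} = v_{7}  ⟹  sig = ⟨2 | 1⟩
  • {2,5}:  v_{2} + v_{5} = v_{4}  ⟹  sig = ⟨2 | 1⟩
  • {2,6}:  v_{2} + v_{6} = v_{5}  ⟹  sig = ⟨2 | 1⟩
  • {2,7}:  v_{2} + v_{7} = v_{6}  ⟹  sig = ⟨2 | 1⟩
  • {2,8}:  v_{2} + v_{8} = v_{3}  ⟹  sig = ⟨2 | 1⟩
  • {3,7}:  v_{3} + v_{7} = v_{2}  ⟹  sig = ⟨2 | 1⟩
  • {6,8}:  v_{6} + v_{8} = v_{2}  ⟹  sig = ⟨2 | 1⟩
  • {1,5}:  v_{1} + v_{5} = v_{6} + v_{7}  ⟹  sig = ⟨2 | 1 1⟩
  • {4,7}:  v_{4} + v_{7} = v_{5} + v_{6}  ⟹  sig = ⟨2 | 1 1⟩
  • {1,4}:  v_{1} + v_{4} = 2·v_{6}  ⟹  sig = ⟨2 | 2⟩
  • {1,6}:  v_{1} + v_{6} = 2·v_{7}  ⟹  sig = ⟨2 | 2⟩
  • {3,6}:  v_{3} + v_{6} = 2·v_{2}  ⟹  sig = ⟨2 | 2⟩
  • {4,6}:  v_{4} + v_{6} = 2·v_{5}  ⟹  sig = ⟨2 | 2⟩
  • {5,7}:  v_{5} + v_{7} = 2·v_{6}  ⟹  sig = ⟨2 | 2⟩
  • {5,8}:  v_{5} + v_{8} = 2·v_{2}  ⟹  sig = ⟨2 | 2⟩
  • {3,5}:  v_{3} + v_{5} = 3·v_{2}  ⟹  sig = ⟨2 | 3⟩
  • {4,8}:  v_{4} + v_{8} = 3·v_{2}  ⟹  sig = ⟨2 | 3⟩
  • {3,4}:  v_{3} + v_{4} = 4·v_{2}  ⟹  sig = ⟨2 | 4⟩

Sorted signature multiset PRS(X):
{ ⟨2 | 0⟩ ×2,  ⟨2 | 1⟩ ×7,  ⟨2 | 1 1⟩ ×2,  ⟨2 | 2⟩ ×6,  ⟨2 | 3⟩ ×2,  ⟨2 | 4⟩ }


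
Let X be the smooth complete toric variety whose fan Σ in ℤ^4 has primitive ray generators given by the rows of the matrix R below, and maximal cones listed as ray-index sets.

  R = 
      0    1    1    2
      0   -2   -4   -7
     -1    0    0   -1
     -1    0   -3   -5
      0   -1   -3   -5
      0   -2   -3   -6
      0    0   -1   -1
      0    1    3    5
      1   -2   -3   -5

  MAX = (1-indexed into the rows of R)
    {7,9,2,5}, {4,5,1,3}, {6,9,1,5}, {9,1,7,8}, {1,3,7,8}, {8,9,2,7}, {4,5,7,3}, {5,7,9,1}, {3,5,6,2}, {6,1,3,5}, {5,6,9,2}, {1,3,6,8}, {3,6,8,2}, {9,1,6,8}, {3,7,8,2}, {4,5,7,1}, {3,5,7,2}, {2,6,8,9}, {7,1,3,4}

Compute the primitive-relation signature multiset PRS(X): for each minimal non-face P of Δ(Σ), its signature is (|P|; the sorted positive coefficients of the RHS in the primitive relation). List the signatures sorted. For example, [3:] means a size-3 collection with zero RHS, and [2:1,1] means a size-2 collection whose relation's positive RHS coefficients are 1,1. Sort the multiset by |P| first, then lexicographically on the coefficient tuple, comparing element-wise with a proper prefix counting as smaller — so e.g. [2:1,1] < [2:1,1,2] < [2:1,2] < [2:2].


9 collections generate NE(X_Σ); each relation:

  P = {5,8}:  v_{5} + v_{8} = 0  ⟹  sig = [2:]
  P = {1,2}:  v_{1} + v_{2} = v_{5}  ⟹  sig = [2:1]
  P = {3,9}:  v_{3} + v_{9} = v_{6}  ⟹  sig = [2:1]
  P = {6,7}:  v_{6} + v_{7} = v_{2}  ⟹  sig = [2:1]
  P = {4,8}:  v_{4} + v_{8} = v_{1} + v_{3} + v_{7}  ⟹  sig = [2:1,1,1]
  P = {2,4}:  v_{2} + v_{4} = v_{3} + 2·v_{5} + v_{7}  ⟹  sig = [2:1,1,2]
  P = {4,6}:  v_{4} + v_{6} = v_{3} + 2·v_{5}  ⟹  sig = [2:1,2]
  P = {4,9}:  v_{4} + v_{9} = 2·v_{5}  ⟹  sig = [2:2]
  P = {1,3,5,7}:  v_{1} + v_{3} + v_{5} + v_{7} = v_{4}  ⟹  sig = [4:1]

Signatures (|P|; sorted positive RHS coefficients), sorted:
{ [2:],  [2:1] ×3,  [2:1,1,1],  [2:1,1,2],  [2:1,2],  [2:2],  [4:1] }


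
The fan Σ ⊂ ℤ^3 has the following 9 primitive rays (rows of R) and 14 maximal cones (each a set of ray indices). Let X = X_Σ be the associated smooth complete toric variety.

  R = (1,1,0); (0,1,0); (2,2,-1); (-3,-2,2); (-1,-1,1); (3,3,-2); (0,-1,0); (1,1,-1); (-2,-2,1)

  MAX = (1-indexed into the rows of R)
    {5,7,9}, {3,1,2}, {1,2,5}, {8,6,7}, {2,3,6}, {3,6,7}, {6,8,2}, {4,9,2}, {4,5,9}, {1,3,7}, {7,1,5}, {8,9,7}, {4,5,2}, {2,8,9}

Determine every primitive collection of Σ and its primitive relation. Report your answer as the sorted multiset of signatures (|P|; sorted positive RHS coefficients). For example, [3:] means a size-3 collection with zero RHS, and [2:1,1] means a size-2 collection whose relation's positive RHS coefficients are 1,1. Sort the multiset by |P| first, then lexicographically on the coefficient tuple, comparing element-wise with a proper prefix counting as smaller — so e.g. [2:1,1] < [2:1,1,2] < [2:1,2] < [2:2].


16 minimal non-faces of Δ(Σ) (on 9 rays):

  P = {2,7}:  v_{2} + v_{7} = 0  ⇒ sig = [2:]
  P = {3,9}:  v_{3} + v_{9} = 0  ⇒ sig = [2:]
  P = {5,8}:  v_{5} + v_{8} = 0  ⇒ sig = [2:]
  P = {1,8}:  v_{1} + v_{8} = v_{3}  ⇒ sig = [2:1]
  P = {1,9}:  v_{1} + v_{9} = v_{5}  ⇒ sig = [2:1]
  P = {3,5}:  v_{3} + v_{5} = v_{1}  ⇒ sig = [2:1]
  P = {3,8}:  v_{3} + v_{8} = v_{6}  ⇒ sig = [2:1]
  P = {4,6}:  v_{4} + v_{6} = v_{2}  ⇒ sig = [2:1]
  P = {5,6}:  v_{5} + v_{6} = v_{3}  ⇒ sig = [2:1]
  P = {6,9}:  v_{6} + v_{9} = v_{8}  ⇒ sig = [2:1]
  P = {3,4}:  v_{3} + v_{4} = v_{2} + v_{5}  ⇒ sig = [2:1,1]
  P = {4,7}:  v_{4} + v_{7} = v_{5} + v_{9}  ⇒ sig = [2:1,1]
  P = {4,8}:  v_{4} + v_{8} = v_{2} + v_{9}  ⇒ sig = [2:1,1]
  P = {1,4}:  v_{1} + v_{4} = v_{2} + 2·v_{5}  ⇒ sig = [2:1,2]
  P = {1,6}:  v_{1} + v_{6} = 2·v_{3}  ⇒ sig = [2:2]
  P = {2,5,9}:  v_{2} + v_{5} + v_{9} = v_{4}  ⇒ sig = [3:1]

Sorted signature multiset PRS(X):
    |P|=2: 15 collections, coeffs (), (), (), (1), (1), (1), (1), (1), (1), (1), (1,1), (1,1), (1,1), (1,2), (2)
    |P|=3: 1 collection, coeffs (1)


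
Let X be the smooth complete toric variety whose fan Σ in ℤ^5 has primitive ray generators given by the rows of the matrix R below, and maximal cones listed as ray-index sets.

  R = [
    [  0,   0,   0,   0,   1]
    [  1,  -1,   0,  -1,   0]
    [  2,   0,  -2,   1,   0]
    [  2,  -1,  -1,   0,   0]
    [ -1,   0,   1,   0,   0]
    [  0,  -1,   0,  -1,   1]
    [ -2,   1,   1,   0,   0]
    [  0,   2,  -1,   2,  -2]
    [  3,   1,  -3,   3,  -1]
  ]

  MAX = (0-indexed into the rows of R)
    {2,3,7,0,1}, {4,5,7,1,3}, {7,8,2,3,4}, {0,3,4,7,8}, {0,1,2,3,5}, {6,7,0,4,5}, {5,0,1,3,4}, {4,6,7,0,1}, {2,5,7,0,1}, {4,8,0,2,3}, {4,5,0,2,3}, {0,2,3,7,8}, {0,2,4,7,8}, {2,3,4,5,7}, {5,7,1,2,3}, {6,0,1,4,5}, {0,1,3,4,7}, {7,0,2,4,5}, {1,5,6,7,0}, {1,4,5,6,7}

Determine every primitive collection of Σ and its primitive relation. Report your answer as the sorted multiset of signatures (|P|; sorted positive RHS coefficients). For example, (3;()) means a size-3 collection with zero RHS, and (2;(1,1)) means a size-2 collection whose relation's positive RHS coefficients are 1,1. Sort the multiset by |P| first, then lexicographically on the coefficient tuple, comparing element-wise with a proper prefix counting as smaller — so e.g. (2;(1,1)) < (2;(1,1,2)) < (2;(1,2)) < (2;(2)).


Minimal non-faces — 9 found among 9 rays, 20 max cones:

  P = {3,6}:  v_{3} + v_{6} = 0  →  sig = (2;())
  P = {2,6}:  v_{2} + v_{6} = v_{0} + v_{5} + v_{7}  →  sig = (2;(1,1,1))
  P = {6,8}:  v_{6} + v_{8} = v_{0} + v_{2} + v_{4} + v_{7}  →  sig = (2;(1,1,1,1))
  P = {1,8}:  v_{1} + v_{8} = v_{0} + 2·v_{3} + v_{7}  →  sig = (2;(1,1,2))
  P = {5,8}:  v_{5} + v_{8} = 2·v_{2} + v_{4}  →  sig = (2;(1,2))
  P = {1,2,4}:  v_{1} + v_{2} + v_{4} = v_{3}  →  sig = (3;(1))
  P = {0,3,5,7}:  v_{0} + v_{3} + v_{5} + v_{7} = v_{2}  →  sig = (4;(1))
  P = {0,1,4,5,7}:  v_{0} + v_{1} + v_{4} + v_{5} + v_{7} = 0  →  sig = (5;())
  P = {0,2,3,4,7}:  v_{0} + v_{2} + v_{3} + v_{4} + v_{7} = v_{8}  →  sig = (5;(1))

Hence PRS(X_Σ) =
    (2;())
    (2;(1,1,1))
    (2;(1,1,1,1))
    (2;(1,1,2))
    (2;(1,2))
    (3;(1))
    (4;(1))
    (5;())
    (5;(1))


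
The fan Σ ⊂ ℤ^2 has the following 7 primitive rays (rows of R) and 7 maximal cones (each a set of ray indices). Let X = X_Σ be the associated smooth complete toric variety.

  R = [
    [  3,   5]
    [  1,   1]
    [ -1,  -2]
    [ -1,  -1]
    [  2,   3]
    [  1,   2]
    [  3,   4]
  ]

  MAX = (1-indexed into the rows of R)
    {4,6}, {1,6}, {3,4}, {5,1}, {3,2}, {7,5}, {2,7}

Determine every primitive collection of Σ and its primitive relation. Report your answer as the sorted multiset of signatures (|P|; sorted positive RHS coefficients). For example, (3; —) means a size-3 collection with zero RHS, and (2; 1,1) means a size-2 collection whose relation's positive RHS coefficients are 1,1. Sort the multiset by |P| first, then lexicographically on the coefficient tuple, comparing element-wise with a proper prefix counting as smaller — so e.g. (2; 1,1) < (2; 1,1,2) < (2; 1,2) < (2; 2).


Δ(Σ) — 7 vertices, 14 min non-faces:

  P = {2,4}:  v_{2} + v_{4} = 0 — sig = (2; —)
  P = {3,6}:  v_{3} + v_{6} = 0 — sig = (2; —)
  P = {1,3}:  v_{1} + v_{3} = v_{5} — sig = (2; 1)
  P = {2,5}:  v_{2} + v_{5} = v_{7} — sig = (2; 1)
  P = {2,6}:  v_{2} + v_{6} = v_{5} — sig = (2; 1)
  P = {3,5}:  v_{3} + v_{5} = v_{2} — sig = (2; 1)
  P = {4,5}:  v_{4} + v_{5} = v_{6} — sig = (2; 1)
  P = {4,7}:  v_{4} + v_{7} = v_{5} — sig = (2; 1)
  P = {5,6}:  v_{5} + v_{6} = v_{1} — sig = (2; 1)
  P = {1,2}:  v_{1} + v_{2} = 2·v_{5} — sig = (2; 2)
  P = {1,4}:  v_{1} + v_{4} = 2·v_{6} — sig = (2; 2)
  P = {3,7}:  v_{3} + v_{7} = 2·v_{2} — sig = (2; 2)
  P = {6,7}:  v_{6} + v_{7} = 2·v_{5} — sig = (2; 2)
  P = {1,7}:  v_{1} + v_{7} = 3·v_{5} — sig = (2; 3)

Hence PRS(X_Σ) =
[(2; —), (2; —), (2; 1), (2; 1), (2; 1), (2; 1), (2; 1), (2; 1), (2; 1), (2; 2), (2; 2), (2; 2), (2; 2), (2; 3)]


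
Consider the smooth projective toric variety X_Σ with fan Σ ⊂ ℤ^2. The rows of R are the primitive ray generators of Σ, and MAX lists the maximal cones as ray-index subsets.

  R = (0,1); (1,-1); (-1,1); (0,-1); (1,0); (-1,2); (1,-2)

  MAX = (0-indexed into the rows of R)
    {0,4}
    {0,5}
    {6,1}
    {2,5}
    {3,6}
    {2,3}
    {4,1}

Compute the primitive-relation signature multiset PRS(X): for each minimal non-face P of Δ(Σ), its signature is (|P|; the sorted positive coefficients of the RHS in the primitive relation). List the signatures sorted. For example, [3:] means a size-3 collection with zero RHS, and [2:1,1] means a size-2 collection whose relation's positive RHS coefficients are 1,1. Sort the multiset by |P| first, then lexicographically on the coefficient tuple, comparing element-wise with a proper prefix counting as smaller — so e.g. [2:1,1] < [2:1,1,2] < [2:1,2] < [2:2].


The 14 primitive collections of Σ (r=7, n=2):

  P={0,3}:  v_{0} + v_{3} = 0 — sig = [2:]
  P={1,2}:  v_{1} + v_{2} = 0 — sig = [2:]
  P={5,6}:  v_{5} + v_{6} = 0 — sig = [2:]
  P={0,1}:  v_{0} + v_{1} = v_{4} — sig = [2:1]
  P={0,2}:  v_{0} + v_{2} = v_{5} — sig = [2:1]
  P={0,6}:  v_{0} + v_{6} = v_{1} — sig = [2:1]
  P={1,3}:  v_{1} + v_{3} = v_{6} — sig = [2:1]
  P={1,5}:  v_{1} + v_{5} = v_{0} — sig = [2:1]
  P={2,4}:  v_{2} + v_{4} = v_{0} — sig = [2:1]
  P={2,6}:  v_{2} + v_{6} = v_{3} — sig = [2:1]
  P={3,4}:  v_{3} + v_{4} = v_{1} — sig = [2:1]
  P={3,5}:  v_{3} + v_{5} = v_{2} — sig = [2:1]
  P={4,5}:  v_{4} + v_{5} = 2·v_{0} — sig = [2:2]
  P={4,6}:  v_{4} + v_{6} = 2·v_{1} — sig = [2:2]

Signatures (|P|; sorted positive RHS coefficients), sorted:
{ [2:] ×3,  [2:1] ×9,  [2:2] ×2 }


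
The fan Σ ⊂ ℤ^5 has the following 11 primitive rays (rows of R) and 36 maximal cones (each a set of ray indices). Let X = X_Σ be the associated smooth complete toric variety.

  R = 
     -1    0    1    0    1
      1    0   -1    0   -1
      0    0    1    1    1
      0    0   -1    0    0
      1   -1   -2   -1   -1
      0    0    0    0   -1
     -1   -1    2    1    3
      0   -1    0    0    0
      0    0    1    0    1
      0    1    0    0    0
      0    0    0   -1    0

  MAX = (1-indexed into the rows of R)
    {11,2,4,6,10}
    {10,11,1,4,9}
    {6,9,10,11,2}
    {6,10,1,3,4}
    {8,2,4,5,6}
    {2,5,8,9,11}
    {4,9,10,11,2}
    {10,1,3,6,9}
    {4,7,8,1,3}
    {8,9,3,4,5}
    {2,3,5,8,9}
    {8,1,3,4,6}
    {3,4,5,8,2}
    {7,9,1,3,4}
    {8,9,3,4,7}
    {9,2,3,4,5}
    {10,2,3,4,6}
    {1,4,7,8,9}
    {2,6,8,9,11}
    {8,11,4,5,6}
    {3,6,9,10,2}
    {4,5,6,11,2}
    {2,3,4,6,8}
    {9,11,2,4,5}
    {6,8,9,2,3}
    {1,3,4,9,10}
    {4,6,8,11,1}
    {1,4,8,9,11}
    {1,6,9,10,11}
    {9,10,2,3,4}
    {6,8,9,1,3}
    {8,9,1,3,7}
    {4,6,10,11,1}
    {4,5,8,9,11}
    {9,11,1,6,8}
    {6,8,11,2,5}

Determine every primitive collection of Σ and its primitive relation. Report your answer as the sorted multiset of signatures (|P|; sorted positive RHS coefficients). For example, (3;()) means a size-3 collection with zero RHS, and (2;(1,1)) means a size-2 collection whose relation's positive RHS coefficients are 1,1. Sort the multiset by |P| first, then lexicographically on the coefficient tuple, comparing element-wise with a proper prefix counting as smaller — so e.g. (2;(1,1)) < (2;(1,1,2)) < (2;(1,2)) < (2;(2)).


16 collections generate NE(X_Σ); each relation:

  P = {1,2}:  v_{1} + v_{2} = 0  so sig = (2;())
  P = {8,10}:  v_{8} + v_{10} = 0  so sig = (2;())
  P = {3,11}:  v_{3} + v_{11} = v_{9}  so sig = (2;(1))
  P = {1,5}:  v_{1} + v_{5} = v_{4} + v_{8} + v_{11}  so sig = (2;(1,1,1))
  P = {5,10}:  v_{5} + v_{10} = v_{2} + v_{4} + v_{11}  so sig = (2;(1,1,1))
  P = {6,7}:  v_{6} + v_{7} = v_{1} + v_{3} + v_{8}  so sig = (2;(1,1,1))
  P = {2,7}:  v_{2} + v_{7} = v_{3} + v_{4} + v_{8} + v_{9}  so sig = (2;(1,1,1,1))
  P = {7,10}:  v_{7} + v_{10} = v_{1} + v_{3} + v_{4} + v_{9}  so sig = (2;(1,1,1,1))
  P = {7,11}:  v_{7} + v_{11} = v_{1} + v_{4} + v_{8} + 2·v_{9}  so sig = (2;(1,1,1,2))
  P = {5,7}:  v_{5} + v_{7} = 2·v_{4} + 2·v_{8} + 2·v_{9}  so sig = (2;(2,2,2))
  P = {4,6,9}:  v_{4} + v_{6} + v_{9} = 0  so sig = (3;())
  P = {3,5,6}:  v_{3} + v_{5} + v_{6} = v_{2} + v_{8}  so sig = (3;(1,1))
  P = {5,6,9}:  v_{5} + v_{6} + v_{9} = v_{2} + v_{8} + v_{11}  so sig = (3;(1,1,1))
  P = {2,4,8,11}:  v_{2} + v_{4} + v_{8} + v_{11} = v_{5}  so sig = (4;(1))
  P = {2,4,8,9}:  v_{2} + v_{4} + v_{8} + v_{9} = v_{3} + v_{5}  so sig = (4;(1,1))
  P = {1,3,4,8,9}:  v_{1} + v_{3} + v_{4} + v_{8} + v_{9} = v_{7}  so sig = (5;(1))

Sorted signature multiset PRS(X):
    (2;())
    (2;())
    (2;(1))
    (2;(1,1,1))
    (2;(1,1,1))
    (2;(1,1,1))
    (2;(1,1,1,1))
    (2;(1,1,1,1))
    (2;(1,1,1,2))
    (2;(2,2,2))
    (3;())
    (3;(1,1))
    (3;(1,1,1))
    (4;(1))
    (4;(1,1))
    (5;(1))


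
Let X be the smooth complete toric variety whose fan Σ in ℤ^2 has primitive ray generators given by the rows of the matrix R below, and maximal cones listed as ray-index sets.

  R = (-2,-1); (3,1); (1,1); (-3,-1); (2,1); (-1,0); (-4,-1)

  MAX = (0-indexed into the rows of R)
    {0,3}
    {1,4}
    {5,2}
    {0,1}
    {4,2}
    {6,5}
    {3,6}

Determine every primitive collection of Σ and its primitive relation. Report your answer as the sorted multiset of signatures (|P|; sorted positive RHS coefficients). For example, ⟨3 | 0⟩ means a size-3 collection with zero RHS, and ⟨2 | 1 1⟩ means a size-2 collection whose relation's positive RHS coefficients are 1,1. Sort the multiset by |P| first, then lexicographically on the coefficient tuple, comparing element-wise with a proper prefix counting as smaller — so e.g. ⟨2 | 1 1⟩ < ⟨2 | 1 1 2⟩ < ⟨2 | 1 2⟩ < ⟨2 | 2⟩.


|primitive collections| = 14. Relations:

  {0,4}:  v_{0} + v_{4} = 0  ⇒ sig = ⟨2 | 0⟩
  {1,3}:  v_{1} + v_{3} = 0  ⇒ sig = ⟨2 | 0⟩
  {0,2}:  v_{0} + v_{2} = v_{5}  ⇒ sig = ⟨2 | 1⟩
  {0,5}:  v_{0} + v_{5} = v_{3}  ⇒ sig = ⟨2 | 1⟩
  {1,5}:  v_{1} + v_{5} = v_{4}  ⇒ sig = ⟨2 | 1⟩
  {1,6}:  v_{1} + v_{6} = v_{5}  ⇒ sig = ⟨2 | 1⟩
  {3,4}:  v_{3} + v_{4} = v_{5}  ⇒ sig = ⟨2 | 1⟩
  {3,5}:  v_{3} + v_{5} = v_{6}  ⇒ sig = ⟨2 | 1⟩
  {4,5}:  v_{4} + v_{5} = v_{2}  ⇒ sig = ⟨2 | 1⟩
  {0,6}:  v_{0} + v_{6} = 2·v_{3}  ⇒ sig = ⟨2 | 2⟩
  {1,2}:  v_{1} + v_{2} = 2·v_{4}  ⇒ sig = ⟨2 | 2⟩
  {2,3}:  v_{2} + v_{3} = 2·v_{5}  ⇒ sig = ⟨2 | 2⟩
  {4,6}:  v_{4} + v_{6} = 2·v_{5}  ⇒ sig = ⟨2 | 2⟩
  {2,6}:  v_{2} + v_{6} = 3·v_{5}  ⇒ sig = ⟨2 | 3⟩

Hence PRS(X_Σ) =
    ⟨2 | 0⟩
    ⟨2 | 0⟩
    ⟨2 | 1⟩
    ⟨2 | 1⟩
    ⟨2 | 1⟩
    ⟨2 | 1⟩
    ⟨2 | 1⟩
    ⟨2 | 1⟩
    ⟨2 | 1⟩
    ⟨2 | 2⟩
    ⟨2 | 2⟩
    ⟨2 | 2⟩
    ⟨2 | 2⟩
    ⟨2 | 3⟩


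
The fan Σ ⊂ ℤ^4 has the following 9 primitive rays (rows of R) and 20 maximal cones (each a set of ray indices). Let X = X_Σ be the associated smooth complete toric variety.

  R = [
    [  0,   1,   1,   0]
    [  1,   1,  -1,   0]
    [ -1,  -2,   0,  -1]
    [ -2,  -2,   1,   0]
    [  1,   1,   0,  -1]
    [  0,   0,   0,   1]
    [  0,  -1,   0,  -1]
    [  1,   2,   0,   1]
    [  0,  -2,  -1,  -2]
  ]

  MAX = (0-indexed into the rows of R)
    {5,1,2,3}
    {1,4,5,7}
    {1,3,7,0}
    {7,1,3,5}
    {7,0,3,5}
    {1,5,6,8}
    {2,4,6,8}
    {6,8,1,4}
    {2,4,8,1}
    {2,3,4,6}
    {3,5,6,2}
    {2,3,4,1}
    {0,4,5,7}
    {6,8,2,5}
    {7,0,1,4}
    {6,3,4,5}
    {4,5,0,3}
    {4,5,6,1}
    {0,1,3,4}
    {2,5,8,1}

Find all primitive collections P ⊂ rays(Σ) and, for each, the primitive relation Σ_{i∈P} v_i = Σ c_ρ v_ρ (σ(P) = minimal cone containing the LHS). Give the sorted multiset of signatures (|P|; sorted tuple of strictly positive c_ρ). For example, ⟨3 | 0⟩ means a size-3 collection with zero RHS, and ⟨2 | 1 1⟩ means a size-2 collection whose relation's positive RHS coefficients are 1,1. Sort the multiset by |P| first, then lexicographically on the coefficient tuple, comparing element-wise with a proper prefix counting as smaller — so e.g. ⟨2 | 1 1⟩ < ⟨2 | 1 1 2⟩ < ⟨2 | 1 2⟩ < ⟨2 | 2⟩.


The 14 primitive collections of Σ (r=9, n=4):

  • {2,7}:  v_{2} + v_{7} = 0  ⇒ sig = ⟨2 | 0⟩
  • {0,2}:  v_{0} + v_{2} = v_{3} + v_{4}  ⇒ sig = ⟨2 | 1 1⟩
  • {0,8}:  v_{0} + v_{8} = v_{2} + v_{4}  ⇒ sig = ⟨2 | 1 1⟩
  • {6,7}:  v_{6} + v_{7} = v_{4} + v_{5}  ⇒ sig = ⟨2 | 1 1⟩
  • {7,8}:  v_{7} + v_{8} = v_{1} + v_{6}  ⇒ sig = ⟨2 | 1 1⟩
  • {0,6}:  v_{0} + v_{6} = v_{3} + 2·v_{4} + v_{5}  ⇒ sig = ⟨2 | 1 1 2⟩
  • {3,8}:  v_{3} + v_{8} = 2·v_{2}  ⇒ sig = ⟨2 | 2⟩
  • {0,1,5}:  v_{0} + v_{1} + v_{5} = v_{7}  ⇒ sig = ⟨3 | 1⟩
  • {1,2,6}:  v_{1} + v_{2} + v_{6} = v_{8}  ⇒ sig = ⟨3 | 1⟩
  • {1,3,6}:  v_{1} + v_{3} + v_{6} = v_{2}  ⇒ sig = ⟨3 | 1⟩
  • {2,4,5}:  v_{2} + v_{4} + v_{5} = v_{6}  ⇒ sig = ⟨3 | 1⟩
  • {3,4,7}:  v_{3} + v_{4} + v_{7} = v_{0}  ⇒ sig = ⟨3 | 1⟩
  • {4,5,8}:  v_{4} + v_{5} + v_{8} = v_{1} + 2·v_{6}  ⇒ sig = ⟨3 | 1 2⟩
  • {1,3,4,5}:  v_{1} + v_{3} + v_{4} + v_{5} = 0  ⇒ sig = ⟨4 | 0⟩

Sorted signature multiset PRS(X):
    |P|=2: 7 collections, coeffs (), (1,1), (1,1), (1,1), (1,1), (1,1,2), (2)
    |P|=3: 6 collections, coeffs (1), (1), (1), (1), (1), (1,2)
    |P|=4: 1 collection, coeffs ()
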